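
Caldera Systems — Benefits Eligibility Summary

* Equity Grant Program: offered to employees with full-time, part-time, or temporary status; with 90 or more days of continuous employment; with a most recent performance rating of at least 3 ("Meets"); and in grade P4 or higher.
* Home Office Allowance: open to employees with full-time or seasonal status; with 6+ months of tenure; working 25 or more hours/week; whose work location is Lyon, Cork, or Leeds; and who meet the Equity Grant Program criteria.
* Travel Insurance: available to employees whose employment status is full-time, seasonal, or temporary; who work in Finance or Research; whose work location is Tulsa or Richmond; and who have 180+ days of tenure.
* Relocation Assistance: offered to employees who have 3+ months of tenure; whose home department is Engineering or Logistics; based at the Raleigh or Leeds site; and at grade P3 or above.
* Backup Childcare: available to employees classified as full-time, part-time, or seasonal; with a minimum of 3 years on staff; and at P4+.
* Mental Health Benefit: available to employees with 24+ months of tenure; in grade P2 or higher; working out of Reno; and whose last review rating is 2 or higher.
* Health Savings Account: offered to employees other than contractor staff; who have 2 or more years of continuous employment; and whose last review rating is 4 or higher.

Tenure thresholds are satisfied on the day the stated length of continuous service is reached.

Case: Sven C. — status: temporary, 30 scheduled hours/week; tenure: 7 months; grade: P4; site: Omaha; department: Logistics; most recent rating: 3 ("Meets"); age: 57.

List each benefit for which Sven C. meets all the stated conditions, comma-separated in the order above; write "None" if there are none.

Equity Grant Program

Equity Grant Program — status temporary ✓; service 7 months ≥ 90 days ✓; rating 3 ≥ 3 ✓; grade P4 ≥ P4 ✓ → eligible.
Home Office Allowance — status temporary ✗ (requires full-time or seasonal) → not eligible.
Travel Insurance — status temporary ✓; dept Logistics ✗ → not eligible.
Relocation Assistance — service 7 months ≥ 3 months ✓; dept Logistics ✓; site Omaha ✗ (not Raleigh or Leeds) → not eligible.
Backup Childcare — status temporary ✗ (requires full-time, part-time, or seasonal) → not eligible.
Mental Health Benefit — service 7 months < 24 months ✗ → not eligible.
Health Savings Account — status temporary ✓ (not excluded); service 7 months < 2 years (≈730 days) ✗ → not eligible.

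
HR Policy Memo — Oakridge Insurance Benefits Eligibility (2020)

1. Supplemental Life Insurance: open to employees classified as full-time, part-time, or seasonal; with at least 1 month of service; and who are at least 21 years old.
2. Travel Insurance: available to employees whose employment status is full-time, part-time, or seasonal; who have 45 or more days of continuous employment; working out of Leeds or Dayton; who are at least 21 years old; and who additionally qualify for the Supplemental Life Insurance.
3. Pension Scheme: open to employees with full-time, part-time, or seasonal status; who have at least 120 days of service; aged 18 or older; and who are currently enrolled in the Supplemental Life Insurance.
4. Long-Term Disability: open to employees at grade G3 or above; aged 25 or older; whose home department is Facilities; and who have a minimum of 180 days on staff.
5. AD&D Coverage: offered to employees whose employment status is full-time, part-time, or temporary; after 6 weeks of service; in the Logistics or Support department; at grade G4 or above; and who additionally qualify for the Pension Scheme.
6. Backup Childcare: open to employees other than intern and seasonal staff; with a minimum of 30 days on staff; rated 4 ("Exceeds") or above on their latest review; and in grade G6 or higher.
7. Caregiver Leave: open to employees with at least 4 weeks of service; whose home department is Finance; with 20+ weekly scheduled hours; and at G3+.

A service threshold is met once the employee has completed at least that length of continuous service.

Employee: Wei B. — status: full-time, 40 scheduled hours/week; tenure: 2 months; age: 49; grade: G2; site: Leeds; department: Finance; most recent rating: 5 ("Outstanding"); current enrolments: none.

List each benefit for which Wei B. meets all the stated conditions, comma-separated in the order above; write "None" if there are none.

Supplemental Life Insurance — status full-time ✓; service 2 months ≥ 1 month ✓; age 49 ≥ 21 ✓ → eligible.
Travel Insurance — status full-time ✓; service 2 months ≥ 45 days ✓; site Leeds ✓; age 49 ≥ 21 ✓; eligible for Supplemental Life Insurance ✓ → eligible.
Pension Scheme — status full-time ✓; service 2 months < 120 days ✗ → not eligible.
Long-Term Disability — grade G2 < G3 ✗ → not eligible.
AD&D Coverage — status full-time ✓; service 2 months ≥ 6 weeks (≈42 days) ✓; dept Finance ✗ → not eligible.
Backup Childcare — status full-time ✓ (not excluded); service 2 months ≥ 30 days ✓; rating 5 ≥ 4 ✓; grade G2 < G6 ✗ → not eligible.
Caregiver Leave — service 2 months ≥ 4 weeks (≈28 days) ✓; dept Finance ✓; 40 hrs/wk ≥ 20 ✓; grade G2 < G3 ✗ → not eligible.

Supplemental Life Insurance, Travel Insurance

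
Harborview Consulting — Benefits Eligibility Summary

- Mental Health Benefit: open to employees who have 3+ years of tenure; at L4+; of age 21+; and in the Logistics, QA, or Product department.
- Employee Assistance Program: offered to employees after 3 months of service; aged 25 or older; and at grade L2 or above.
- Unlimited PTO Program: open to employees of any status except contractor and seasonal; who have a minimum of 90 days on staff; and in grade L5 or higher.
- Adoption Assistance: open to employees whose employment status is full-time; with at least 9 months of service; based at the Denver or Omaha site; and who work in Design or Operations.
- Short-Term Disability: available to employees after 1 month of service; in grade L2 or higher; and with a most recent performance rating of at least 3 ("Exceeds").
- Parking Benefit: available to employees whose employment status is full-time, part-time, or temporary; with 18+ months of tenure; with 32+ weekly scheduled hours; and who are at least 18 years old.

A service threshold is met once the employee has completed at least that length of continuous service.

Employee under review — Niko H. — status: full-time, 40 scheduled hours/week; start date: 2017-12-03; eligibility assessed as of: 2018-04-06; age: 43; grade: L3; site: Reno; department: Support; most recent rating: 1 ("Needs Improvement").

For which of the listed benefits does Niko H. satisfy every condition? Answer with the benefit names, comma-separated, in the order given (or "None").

Employee Assistance Program

Service from 2017-12-03 to 2018-04-06: 124 days.
Mental Health Benefit — service 124 days < 3 years (≈1095 days) ✗ → not eligible.
Employee Assistance Program — service 124 days ≥ 3 months (≈90 days) ✓; age 43 ≥ 25 ✓; grade L3 ≥ L2 ✓ → eligible.
Unlimited PTO Program — status full-time ✓ (not excluded); service 124 days ≥ 90 days ✓; grade L3 < L5 ✗ → not eligible.
Adoption Assistance — status full-time ✓; service 124 days < 9 months (≈270 days) ✗ → not eligible.
Short-Term Disability — service 124 days ≥ 1 month (≈30 days) ✓; grade L3 ≥ L2 ✓; rating 1 < 3 ✗ → not eligible.
Parking Benefit — status full-time ✓; service 124 days < 18 months (≈540 days) ✗ → not eligible.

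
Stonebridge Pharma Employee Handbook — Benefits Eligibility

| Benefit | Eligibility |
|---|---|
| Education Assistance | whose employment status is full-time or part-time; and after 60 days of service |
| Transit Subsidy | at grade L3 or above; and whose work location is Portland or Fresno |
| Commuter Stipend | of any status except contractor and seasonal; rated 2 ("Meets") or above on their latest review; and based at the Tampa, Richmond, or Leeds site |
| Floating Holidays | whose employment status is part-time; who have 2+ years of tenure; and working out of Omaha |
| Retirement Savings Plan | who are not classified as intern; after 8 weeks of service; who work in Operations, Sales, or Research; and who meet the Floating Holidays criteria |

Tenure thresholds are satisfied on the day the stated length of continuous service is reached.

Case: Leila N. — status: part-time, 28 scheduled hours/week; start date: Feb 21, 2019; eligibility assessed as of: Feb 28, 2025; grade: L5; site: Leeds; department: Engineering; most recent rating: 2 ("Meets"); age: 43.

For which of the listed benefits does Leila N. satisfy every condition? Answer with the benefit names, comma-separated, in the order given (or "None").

Education Assistance, Commuter Stipend

Service from Feb 21, 2019 to Feb 28, 2025: 2199 days.
Education Assistance — status part-time ✓; service 2199 days ≥ 60 days ✓ → eligible.
Transit Subsidy — grade L5 ≥ L3 ✓; site Leeds ✗ (not Portland or Fresno) → not eligible.
Commuter Stipend — status part-time ✓ (not excluded); rating 2 ≥ 2 ✓; site Leeds ✓ → eligible.
Floating Holidays — status part-time ✓; service 2199 days ≥ 2 years (≈730 days) ✓; site Leeds ✗ (not Omaha) → not eligible.
Retirement Savings Plan — status part-time ✓ (not excluded); service 2199 days ≥ 8 weeks (≈56 days) ✓; dept Engineering ✗ → not eligible.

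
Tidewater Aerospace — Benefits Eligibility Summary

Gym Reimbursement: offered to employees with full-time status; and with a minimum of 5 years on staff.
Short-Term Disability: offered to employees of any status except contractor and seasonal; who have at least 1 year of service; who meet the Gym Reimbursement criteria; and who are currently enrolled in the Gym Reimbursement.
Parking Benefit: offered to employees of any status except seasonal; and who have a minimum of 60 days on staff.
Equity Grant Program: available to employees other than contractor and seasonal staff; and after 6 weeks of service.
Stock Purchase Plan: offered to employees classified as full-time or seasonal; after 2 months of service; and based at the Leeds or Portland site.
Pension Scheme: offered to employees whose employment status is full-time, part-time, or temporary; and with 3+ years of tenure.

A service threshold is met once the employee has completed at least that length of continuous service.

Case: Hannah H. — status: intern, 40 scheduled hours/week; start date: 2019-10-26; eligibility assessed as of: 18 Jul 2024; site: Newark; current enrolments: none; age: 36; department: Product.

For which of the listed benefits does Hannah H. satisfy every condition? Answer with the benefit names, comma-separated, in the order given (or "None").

Service from 2019-10-26 to 18 Jul 2024: 1727 days.
Gym Reimbursement — status intern ✗ (requires full-time) → not eligible.
Short-Term Disability — status intern ✓ (not excluded); service 1727 days ≥ 1 year (≈365 days) ✓; not eligible for Gym Reimbursement ✗ → not eligible.
Parking Benefit — status intern ✓ (not excluded); service 1727 days ≥ 60 days ✓ → eligible.
Equity Grant Program — status intern ✓ (not excluded); service 1727 days ≥ 6 weeks (≈42 days) ✓ → eligible.
Stock Purchase Plan — status intern ✗ (requires full-time or seasonal) → not eligible.
Pension Scheme — status intern ✗ (requires full-time, part-time, or temporary) → not eligible.

Parking Benefit, Equity Grant Program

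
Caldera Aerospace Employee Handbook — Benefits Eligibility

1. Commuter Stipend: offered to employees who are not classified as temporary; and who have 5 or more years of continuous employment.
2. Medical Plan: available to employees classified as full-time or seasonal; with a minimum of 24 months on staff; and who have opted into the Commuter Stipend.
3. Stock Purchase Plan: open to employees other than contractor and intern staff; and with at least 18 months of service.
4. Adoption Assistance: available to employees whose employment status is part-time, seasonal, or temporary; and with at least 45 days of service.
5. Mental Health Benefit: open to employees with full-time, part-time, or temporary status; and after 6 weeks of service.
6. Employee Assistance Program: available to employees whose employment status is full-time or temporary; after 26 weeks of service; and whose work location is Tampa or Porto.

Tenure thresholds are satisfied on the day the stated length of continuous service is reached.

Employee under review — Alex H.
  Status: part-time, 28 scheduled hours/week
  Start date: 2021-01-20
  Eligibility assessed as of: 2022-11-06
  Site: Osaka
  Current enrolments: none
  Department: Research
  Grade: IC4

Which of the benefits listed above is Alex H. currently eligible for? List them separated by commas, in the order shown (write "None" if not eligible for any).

Service from 2021-01-20 to 2022-11-06: 655 days.
Commuter Stipend — status part-time ✓ (not excluded); service 655 days < 5 years (≈1825 days) ✗ → not eligible.
Medical Plan — status part-time ✗ (requires full-time or seasonal) → not eligible.
Stock Purchase Plan — status part-time ✓ (not excluded); service 655 days ≥ 18 months (≈540 days) ✓ → eligible.
Adoption Assistance — status part-time ✓; service 655 days ≥ 45 days ✓ → eligible.
Mental Health Benefit — status part-time ✓; service 655 days ≥ 6 weeks (≈42 days) ✓ → eligible.
Employee Assistance Program — status part-time ✗ (requires full-time or temporary) → not eligible.

Stock Purchase Plan, Adoption Assistance, Mental Health Benefit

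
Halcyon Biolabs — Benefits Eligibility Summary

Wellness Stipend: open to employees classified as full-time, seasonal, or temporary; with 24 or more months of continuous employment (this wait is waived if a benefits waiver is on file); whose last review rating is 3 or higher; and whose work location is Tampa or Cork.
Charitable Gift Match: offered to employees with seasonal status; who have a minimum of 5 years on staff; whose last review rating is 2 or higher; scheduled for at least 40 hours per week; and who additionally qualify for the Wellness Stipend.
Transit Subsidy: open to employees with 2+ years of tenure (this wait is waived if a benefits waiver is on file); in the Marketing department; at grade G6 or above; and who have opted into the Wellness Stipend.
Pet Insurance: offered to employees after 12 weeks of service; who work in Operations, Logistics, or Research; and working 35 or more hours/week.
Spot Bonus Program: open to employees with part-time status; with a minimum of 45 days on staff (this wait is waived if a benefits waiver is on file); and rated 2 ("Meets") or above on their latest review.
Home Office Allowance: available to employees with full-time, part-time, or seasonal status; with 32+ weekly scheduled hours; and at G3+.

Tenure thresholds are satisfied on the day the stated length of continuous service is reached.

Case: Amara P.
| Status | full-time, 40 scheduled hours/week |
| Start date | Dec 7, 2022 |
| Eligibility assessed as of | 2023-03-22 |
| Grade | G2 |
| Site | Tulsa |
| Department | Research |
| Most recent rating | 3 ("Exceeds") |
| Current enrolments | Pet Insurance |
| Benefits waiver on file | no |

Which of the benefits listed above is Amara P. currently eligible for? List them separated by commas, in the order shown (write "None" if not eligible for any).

Pet Insurance

Service from Dec 7, 2022 to 2023-03-22: 105 days.
Wellness Stipend — status full-time ✓; no waiver, service 105 days < 24 months (≈720 days) ✗ → not eligible.
Charitable Gift Match — status full-time ✗ (requires seasonal) → not eligible.
Transit Subsidy — no waiver, service 105 days < 2 years (≈730 days) ✗ → not eligible.
Pet Insurance — service 105 days ≥ 12 weeks (≈84 days) ✓; dept Research ✓; 40 hrs/wk ≥ 35 ✓ → eligible.
Spot Bonus Program — status full-time ✗ (requires part-time) → not eligible.
Home Office Allowance — status full-time ✓; 40 hrs/wk ≥ 32 ✓; grade G2 < G3 ✗ → not eligible.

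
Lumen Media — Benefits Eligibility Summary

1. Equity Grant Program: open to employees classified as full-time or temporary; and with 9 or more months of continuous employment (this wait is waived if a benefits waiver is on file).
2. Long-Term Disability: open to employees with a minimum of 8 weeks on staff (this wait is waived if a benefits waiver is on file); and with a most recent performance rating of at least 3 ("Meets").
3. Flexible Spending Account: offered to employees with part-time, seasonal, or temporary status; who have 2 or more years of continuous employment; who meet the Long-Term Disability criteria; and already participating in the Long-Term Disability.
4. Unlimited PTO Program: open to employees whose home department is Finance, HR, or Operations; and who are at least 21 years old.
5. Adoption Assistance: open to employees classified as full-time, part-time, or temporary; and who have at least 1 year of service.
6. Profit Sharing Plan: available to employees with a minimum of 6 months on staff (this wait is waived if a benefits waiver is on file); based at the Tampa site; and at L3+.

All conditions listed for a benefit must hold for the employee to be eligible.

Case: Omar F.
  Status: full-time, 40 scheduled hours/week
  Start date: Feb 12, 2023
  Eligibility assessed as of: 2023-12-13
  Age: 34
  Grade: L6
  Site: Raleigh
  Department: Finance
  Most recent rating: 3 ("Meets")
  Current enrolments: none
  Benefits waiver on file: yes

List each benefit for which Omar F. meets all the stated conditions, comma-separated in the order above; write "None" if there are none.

Service from Feb 12, 2023 to 2023-12-13: 304 days.
Equity Grant Program — status full-time ✓; benefits waiver on file ✓ → eligible.
Long-Term Disability — benefits waiver on file ✓; rating 3 ≥ 3 ✓ → eligible.
Flexible Spending Account — status full-time ✗ (requires part-time, seasonal, or temporary) → not eligible.
Unlimited PTO Program — dept Finance ✓; age 34 ≥ 21 ✓ → eligible.
Adoption Assistance — status full-time ✓; service 304 days < 1 year (≈365 days) ✗ → not eligible.
Profit Sharing Plan — benefits waiver on file ✓; site Raleigh ✗ (not Tampa) → not eligible.

Equity Grant Program, Long-Term Disability, Unlimited PTO Program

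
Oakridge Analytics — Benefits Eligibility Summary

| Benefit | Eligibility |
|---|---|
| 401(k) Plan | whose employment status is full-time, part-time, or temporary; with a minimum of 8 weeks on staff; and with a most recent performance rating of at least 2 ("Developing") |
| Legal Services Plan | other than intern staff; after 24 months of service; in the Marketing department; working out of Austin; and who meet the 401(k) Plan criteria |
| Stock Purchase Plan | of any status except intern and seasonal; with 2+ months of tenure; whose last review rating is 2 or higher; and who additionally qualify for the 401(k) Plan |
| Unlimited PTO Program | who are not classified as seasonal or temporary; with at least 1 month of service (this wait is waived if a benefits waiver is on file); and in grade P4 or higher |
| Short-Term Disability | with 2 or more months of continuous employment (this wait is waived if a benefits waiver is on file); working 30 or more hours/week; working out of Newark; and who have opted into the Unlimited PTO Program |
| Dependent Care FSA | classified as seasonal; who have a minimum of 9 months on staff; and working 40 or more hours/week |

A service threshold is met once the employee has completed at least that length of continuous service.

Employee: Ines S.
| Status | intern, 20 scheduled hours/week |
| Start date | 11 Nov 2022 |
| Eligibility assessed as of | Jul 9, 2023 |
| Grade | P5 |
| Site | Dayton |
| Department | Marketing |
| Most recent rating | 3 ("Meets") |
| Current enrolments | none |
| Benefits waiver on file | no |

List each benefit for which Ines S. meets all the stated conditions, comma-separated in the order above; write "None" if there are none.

Unlimited PTO Program

Service from 11 Nov 2022 to Jul 9, 2023: 240 days.
401(k) Plan — status intern ✗ (requires full-time, part-time, or temporary) → not eligible.
Legal Services Plan — status intern ✗ (excluded) → not eligible.
Stock Purchase Plan — status intern ✗ (excluded) → not eligible.
Unlimited PTO Program — status intern ✓ (not excluded); no waiver, service 240 days ≥ 1 month (≈30 days) ✓; grade P5 ≥ P4 ✓ → eligible.
Short-Term Disability — no waiver, service 240 days ≥ 2 months (≈60 days) ✓; 20 hrs/wk < 30 ✗ → not eligible.
Dependent Care FSA — status intern ✗ (requires seasonal) → not eligible.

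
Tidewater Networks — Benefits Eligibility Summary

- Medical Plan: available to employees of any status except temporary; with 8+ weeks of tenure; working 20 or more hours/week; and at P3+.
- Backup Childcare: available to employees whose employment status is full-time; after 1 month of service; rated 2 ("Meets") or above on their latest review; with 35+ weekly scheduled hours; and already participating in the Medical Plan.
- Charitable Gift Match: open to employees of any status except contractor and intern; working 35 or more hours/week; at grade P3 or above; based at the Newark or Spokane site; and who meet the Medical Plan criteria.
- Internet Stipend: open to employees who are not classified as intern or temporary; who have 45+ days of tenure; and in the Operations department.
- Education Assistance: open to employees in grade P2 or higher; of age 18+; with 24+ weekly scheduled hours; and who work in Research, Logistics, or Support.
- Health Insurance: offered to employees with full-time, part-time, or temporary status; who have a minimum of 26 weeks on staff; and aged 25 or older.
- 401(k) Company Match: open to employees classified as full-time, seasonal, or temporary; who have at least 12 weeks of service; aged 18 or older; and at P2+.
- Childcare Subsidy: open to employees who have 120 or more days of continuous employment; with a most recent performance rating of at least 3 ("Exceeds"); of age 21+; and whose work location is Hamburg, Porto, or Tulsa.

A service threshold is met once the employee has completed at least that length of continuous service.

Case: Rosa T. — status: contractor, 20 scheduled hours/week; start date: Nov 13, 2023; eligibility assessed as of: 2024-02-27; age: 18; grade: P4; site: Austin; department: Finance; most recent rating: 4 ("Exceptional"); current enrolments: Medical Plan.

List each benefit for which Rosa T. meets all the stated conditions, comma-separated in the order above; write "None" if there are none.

Medical Plan

Service from Nov 13, 2023 to 2024-02-27: 106 days.
Medical Plan — status contractor ✓ (not excluded); service 106 days ≥ 8 weeks (≈56 days) ✓; 20 hrs/wk ≥ 20 ✓; grade P4 ≥ P3 ✓ → eligible.
Backup Childcare — status contractor ✗ (requires full-time) → not eligible.
Charitable Gift Match — status contractor ✗ (excluded) → not eligible.
Internet Stipend — status contractor ✓ (not excluded); service 106 days ≥ 45 days ✓; dept Finance ✗ → not eligible.
Education Assistance — grade P4 ≥ P2 ✓; age 18 ≥ 18 ✓; 20 hrs/wk < 24 ✗ → not eligible.
Health Insurance — status contractor ✗ (requires full-time, part-time, or temporary) → not eligible.
401(k) Company Match — status contractor ✗ (requires full-time, seasonal, or temporary) → not eligible.
Childcare Subsidy — service 106 days < 120 days ✗ → not eligible.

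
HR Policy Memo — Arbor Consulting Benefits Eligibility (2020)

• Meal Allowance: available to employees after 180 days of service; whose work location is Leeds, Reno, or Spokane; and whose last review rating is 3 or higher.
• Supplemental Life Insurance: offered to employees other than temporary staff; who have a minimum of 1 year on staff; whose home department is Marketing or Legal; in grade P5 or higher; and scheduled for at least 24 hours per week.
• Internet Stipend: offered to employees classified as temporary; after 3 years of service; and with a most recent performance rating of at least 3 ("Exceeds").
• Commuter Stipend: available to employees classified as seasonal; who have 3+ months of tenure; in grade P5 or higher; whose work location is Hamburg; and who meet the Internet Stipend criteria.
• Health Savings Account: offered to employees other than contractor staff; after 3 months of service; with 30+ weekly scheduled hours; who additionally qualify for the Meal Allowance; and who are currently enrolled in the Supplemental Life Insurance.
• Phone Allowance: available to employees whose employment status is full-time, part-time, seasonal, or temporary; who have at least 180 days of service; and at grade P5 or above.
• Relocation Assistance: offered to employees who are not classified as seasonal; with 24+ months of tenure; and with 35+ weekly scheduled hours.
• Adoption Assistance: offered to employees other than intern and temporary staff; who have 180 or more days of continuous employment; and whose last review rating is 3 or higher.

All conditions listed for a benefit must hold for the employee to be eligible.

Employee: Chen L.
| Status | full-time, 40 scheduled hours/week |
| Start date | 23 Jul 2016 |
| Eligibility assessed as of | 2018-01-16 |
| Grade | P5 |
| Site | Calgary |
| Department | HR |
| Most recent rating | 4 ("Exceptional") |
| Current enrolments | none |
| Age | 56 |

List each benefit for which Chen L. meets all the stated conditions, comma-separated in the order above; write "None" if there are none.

Service from 23 Jul 2016 to 2018-01-16: 542 days.
Meal Allowance — service 542 days ≥ 180 days ✓; site Calgary ✗ (not Leeds, Reno, or Spokane) → not eligible.
Supplemental Life Insurance — status full-time ✓ (not excluded); service 542 days ≥ 1 year (≈365 days) ✓; dept HR ✗ → not eligible.
Internet Stipend — status full-time ✗ (requires temporary) → not eligible.
Commuter Stipend — status full-time ✗ (requires seasonal) → not eligible.
Health Savings Account — status full-time ✓ (not excluded); service 542 days ≥ 3 months (≈90 days) ✓; 40 hrs/wk ≥ 30 ✓; not eligible for Meal Allowance ✗ → not eligible.
Phone Allowance — status full-time ✓; service 542 days ≥ 180 days ✓; grade P5 ≥ P5 ✓ → eligible.
Relocation Assistance — status full-time ✓ (not excluded); service 542 days < 24 months (≈720 days) ✗ → not eligible.
Adoption Assistance — status full-time ✓ (not excluded); service 542 days ≥ 180 days ✓; rating 4 ≥ 3 ✓ → eligible.

Phone Allowance, Adoption Assistance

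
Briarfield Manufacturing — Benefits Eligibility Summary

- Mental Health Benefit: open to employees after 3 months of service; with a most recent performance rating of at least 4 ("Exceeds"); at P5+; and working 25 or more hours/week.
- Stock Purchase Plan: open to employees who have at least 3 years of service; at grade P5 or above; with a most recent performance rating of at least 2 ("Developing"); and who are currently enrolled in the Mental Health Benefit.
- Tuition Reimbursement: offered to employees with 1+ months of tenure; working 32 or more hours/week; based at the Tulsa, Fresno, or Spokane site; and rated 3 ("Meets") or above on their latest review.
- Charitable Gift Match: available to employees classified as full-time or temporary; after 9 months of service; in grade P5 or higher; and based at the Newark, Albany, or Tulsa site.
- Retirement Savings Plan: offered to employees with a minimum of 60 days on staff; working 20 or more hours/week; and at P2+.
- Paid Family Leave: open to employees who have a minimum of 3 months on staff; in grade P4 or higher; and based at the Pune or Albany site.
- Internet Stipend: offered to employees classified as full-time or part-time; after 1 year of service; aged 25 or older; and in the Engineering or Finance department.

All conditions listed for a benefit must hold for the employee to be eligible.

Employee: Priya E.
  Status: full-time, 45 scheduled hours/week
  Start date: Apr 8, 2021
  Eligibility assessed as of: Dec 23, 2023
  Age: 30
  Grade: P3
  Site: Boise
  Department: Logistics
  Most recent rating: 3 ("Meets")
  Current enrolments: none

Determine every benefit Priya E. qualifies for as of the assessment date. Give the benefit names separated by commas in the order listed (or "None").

Retirement Savings Plan

Service from Apr 8, 2021 to Dec 23, 2023: 989 days.
Mental Health Benefit — service 989 days ≥ 3 months (≈90 days) ✓; rating 3 < 4 ✗ → not eligible.
Stock Purchase Plan — service 989 days < 3 years (≈1095 days) ✗ → not eligible.
Tuition Reimbursement — service 989 days ≥ 1 month (≈30 days) ✓; 45 hrs/wk ≥ 32 ✓; site Boise ✗ (not Tulsa, Fresno, or Spokane) → not eligible.
Charitable Gift Match — status full-time ✓; service 989 days ≥ 9 months (≈270 days) ✓; grade P3 < P5 ✗ → not eligible.
Retirement Savings Plan — service 989 days ≥ 60 days ✓; 45 hrs/wk ≥ 20 ✓; grade P3 ≥ P2 ✓ → eligible.
Paid Family Leave — service 989 days ≥ 3 months (≈90 days) ✓; grade P3 < P4 ✗ → not eligible.
Internet Stipend — status full-time ✓; service 989 days ≥ 1 year (≈365 days) ✓; age 30 ≥ 25 ✓; dept Logistics ✗ → not eligible.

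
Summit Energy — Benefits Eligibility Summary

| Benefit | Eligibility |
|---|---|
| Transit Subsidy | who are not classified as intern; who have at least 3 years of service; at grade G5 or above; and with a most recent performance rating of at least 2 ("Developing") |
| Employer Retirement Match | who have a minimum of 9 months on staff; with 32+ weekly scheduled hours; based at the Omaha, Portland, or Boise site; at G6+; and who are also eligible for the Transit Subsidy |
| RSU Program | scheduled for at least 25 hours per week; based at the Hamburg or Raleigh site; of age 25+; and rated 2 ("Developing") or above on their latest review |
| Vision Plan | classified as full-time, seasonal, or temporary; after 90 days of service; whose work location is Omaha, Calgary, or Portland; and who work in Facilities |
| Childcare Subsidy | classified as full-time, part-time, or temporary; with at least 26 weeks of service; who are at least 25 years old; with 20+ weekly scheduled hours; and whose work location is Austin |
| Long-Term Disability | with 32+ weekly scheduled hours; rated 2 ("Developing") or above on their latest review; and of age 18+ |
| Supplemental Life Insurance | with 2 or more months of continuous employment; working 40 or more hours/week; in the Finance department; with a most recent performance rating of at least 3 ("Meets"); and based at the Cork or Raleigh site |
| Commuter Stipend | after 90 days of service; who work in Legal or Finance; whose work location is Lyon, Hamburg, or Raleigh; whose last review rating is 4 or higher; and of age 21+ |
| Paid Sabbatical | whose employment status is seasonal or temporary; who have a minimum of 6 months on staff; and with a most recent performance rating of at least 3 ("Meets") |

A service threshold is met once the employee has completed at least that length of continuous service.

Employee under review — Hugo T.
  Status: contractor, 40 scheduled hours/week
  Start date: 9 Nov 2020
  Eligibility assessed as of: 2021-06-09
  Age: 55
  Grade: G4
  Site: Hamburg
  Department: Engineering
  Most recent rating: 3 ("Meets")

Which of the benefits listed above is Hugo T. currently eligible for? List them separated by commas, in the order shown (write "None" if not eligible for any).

RSU Program, Long-Term Disability

Service from 9 Nov 2020 to 2021-06-09: 212 days.
Transit Subsidy — status contractor ✓ (not excluded); service 212 days < 3 years (≈1095 days) ✗ → not eligible.
Employer Retirement Match — service 212 days < 9 months (≈270 days) ✗ → not eligible.
RSU Program — 40 hrs/wk ≥ 25 ✓; site Hamburg ✓; age 55 ≥ 25 ✓; rating 3 ≥ 2 ✓ → eligible.
Vision Plan — status contractor ✗ (requires full-time, seasonal, or temporary) → not eligible.
Childcare Subsidy — status contractor ✗ (requires full-time, part-time, or temporary) → not eligible.
Long-Term Disability — 40 hrs/wk ≥ 32 ✓; rating 3 ≥ 2 ✓; age 55 ≥ 18 ✓ → eligible.
Supplemental Life Insurance — service 212 days ≥ 2 months (≈60 days) ✓; 40 hrs/wk ≥ 40 ✓; dept Engineering ✗ → not eligible.
Commuter Stipend — service 212 days ≥ 90 days ✓; dept Engineering ✗ → not eligible.
Paid Sabbatical — status contractor ✗ (requires seasonal or temporary) → not eligible.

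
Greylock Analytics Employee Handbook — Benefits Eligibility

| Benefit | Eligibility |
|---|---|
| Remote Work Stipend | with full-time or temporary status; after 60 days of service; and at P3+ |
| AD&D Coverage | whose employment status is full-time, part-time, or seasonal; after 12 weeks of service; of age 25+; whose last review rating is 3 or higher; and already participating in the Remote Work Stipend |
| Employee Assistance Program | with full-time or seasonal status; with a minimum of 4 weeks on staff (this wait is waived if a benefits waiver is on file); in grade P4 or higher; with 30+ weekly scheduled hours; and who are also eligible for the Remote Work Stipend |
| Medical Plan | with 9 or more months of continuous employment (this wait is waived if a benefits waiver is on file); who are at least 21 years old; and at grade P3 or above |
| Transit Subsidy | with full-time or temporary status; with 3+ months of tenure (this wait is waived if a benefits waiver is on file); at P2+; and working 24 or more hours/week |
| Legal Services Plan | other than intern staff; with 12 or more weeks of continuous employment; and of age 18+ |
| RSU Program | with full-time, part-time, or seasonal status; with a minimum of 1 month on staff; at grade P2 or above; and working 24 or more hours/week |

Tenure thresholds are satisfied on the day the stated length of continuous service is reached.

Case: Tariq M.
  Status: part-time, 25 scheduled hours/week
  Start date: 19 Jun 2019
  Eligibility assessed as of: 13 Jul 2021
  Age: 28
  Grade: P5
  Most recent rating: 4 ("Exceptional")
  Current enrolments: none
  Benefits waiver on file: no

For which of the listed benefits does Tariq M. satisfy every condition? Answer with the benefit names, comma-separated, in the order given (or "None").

Service from 19 Jun 2019 to 13 Jul 2021: 755 days.
Remote Work Stipend — status part-time ✗ (requires full-time or temporary) → not eligible.
AD&D Coverage — status part-time ✓; service 755 days ≥ 12 weeks (≈84 days) ✓; age 28 ≥ 25 ✓; rating 4 ≥ 3 ✓; not enrolled in Remote Work Stipend ✗ → not eligible.
Employee Assistance Program — status part-time ✗ (requires full-time or seasonal) → not eligible.
Medical Plan — no waiver, service 755 days ≥ 9 months (≈270 days) ✓; age 28 ≥ 21 ✓; grade P5 ≥ P3 ✓ → eligible.
Transit Subsidy — status part-time ✗ (requires full-time or temporary) → not eligible.
Legal Services Plan — status part-time ✓ (not excluded); service 755 days ≥ 12 weeks (≈84 days) ✓; age 28 ≥ 18 ✓ → eligible.
RSU Program — status part-time ✓; service 755 days ≥ 1 month (≈30 days) ✓; grade P5 ≥ P2 ✓; 25 hrs/wk ≥ 24 ✓ → eligible.

Medical Plan, Legal Services Plan, RSU Program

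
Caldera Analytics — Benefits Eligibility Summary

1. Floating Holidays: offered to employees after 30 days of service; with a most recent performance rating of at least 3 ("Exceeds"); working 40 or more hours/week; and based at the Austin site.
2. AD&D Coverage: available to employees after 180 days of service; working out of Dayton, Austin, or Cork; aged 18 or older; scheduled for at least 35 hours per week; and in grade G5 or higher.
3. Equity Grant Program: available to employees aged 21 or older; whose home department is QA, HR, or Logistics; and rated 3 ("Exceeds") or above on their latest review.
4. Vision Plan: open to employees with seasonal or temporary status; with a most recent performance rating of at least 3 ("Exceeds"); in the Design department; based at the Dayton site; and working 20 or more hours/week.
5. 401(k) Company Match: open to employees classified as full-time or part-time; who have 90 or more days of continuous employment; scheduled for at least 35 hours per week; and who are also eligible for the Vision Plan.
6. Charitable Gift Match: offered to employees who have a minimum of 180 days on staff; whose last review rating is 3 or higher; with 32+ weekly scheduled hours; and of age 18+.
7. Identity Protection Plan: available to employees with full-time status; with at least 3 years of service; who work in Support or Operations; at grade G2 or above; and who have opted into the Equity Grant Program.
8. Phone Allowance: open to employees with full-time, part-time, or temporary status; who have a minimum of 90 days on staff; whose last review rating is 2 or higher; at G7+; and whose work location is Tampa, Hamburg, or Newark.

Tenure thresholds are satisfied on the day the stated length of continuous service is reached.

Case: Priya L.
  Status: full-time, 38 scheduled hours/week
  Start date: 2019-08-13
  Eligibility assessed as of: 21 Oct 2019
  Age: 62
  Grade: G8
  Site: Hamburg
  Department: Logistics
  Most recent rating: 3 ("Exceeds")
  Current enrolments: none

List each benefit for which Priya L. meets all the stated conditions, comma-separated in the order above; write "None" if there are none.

Equity Grant Program

Service from 2019-08-13 to 21 Oct 2019: 69 days.
Floating Holidays — service 69 days ≥ 30 days ✓; rating 3 ≥ 3 ✓; 38 hrs/wk < 40 ✗ → not eligible.
AD&D Coverage — service 69 days < 180 days ✗ → not eligible.
Equity Grant Program — age 62 ≥ 21 ✓; dept Logistics ✓; rating 3 ≥ 3 ✓ → eligible.
Vision Plan — status full-time ✗ (requires seasonal or temporary) → not eligible.
401(k) Company Match — status full-time ✓; service 69 days < 90 days ✗ → not eligible.
Charitable Gift Match — service 69 days < 180 days ✗ → not eligible.
Identity Protection Plan — status full-time ✓; service 69 days < 3 years (≈1095 days) ✗ → not eligible.
Phone Allowance — status full-time ✓; service 69 days < 90 days ✗ → not eligible.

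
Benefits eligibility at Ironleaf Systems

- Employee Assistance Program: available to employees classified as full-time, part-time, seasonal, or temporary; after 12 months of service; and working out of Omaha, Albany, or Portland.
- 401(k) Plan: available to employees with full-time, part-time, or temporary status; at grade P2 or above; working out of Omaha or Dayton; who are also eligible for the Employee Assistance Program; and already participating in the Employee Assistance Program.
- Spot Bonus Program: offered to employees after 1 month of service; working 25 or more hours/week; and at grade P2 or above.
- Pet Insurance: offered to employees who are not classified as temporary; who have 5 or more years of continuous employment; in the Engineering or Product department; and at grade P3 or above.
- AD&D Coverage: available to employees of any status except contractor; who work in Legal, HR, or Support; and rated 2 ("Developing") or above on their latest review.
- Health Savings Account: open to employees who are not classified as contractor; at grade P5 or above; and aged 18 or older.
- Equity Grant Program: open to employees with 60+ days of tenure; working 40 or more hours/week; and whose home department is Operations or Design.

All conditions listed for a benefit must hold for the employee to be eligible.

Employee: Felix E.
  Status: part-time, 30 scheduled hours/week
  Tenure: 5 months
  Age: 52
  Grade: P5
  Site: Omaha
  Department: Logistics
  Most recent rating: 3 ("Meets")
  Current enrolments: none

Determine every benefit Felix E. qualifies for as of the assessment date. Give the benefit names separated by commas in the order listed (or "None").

Spot Bonus Program, Health Savings Account

Employee Assistance Program — status part-time ✓; service 5 months < 12 months ✗ → not eligible.
401(k) Plan — status part-time ✓; grade P5 ≥ P2 ✓; site Omaha ✓; not eligible for Employee Assistance Program ✗ → not eligible.
Spot Bonus Program — service 5 months ≥ 1 month ✓; 30 hrs/wk ≥ 25 ✓; grade P5 ≥ P2 ✓ → eligible.
Pet Insurance — status part-time ✓ (not excluded); service 5 months < 5 years (≈1825 days) ✗ → not eligible.
AD&D Coverage — status part-time ✓ (not excluded); dept Logistics ✗ → not eligible.
Health Savings Account — status part-time ✓ (not excluded); grade P5 ≥ P5 ✓; age 52 ≥ 18 ✓ → eligible.
Equity Grant Program — service 5 months ≥ 60 days ✓; 30 hrs/wk < 40 ✗ → not eligible.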